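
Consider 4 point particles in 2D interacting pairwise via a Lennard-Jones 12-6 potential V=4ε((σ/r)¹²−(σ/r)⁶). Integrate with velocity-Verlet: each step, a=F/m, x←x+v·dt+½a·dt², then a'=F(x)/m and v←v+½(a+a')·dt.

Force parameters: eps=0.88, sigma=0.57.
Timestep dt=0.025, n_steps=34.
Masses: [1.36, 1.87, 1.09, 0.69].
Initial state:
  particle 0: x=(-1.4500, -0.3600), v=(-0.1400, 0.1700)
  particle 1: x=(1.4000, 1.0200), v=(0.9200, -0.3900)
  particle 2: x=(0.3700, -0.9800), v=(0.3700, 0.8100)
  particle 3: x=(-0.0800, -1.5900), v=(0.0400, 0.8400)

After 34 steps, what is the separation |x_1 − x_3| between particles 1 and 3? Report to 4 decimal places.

step 0: x0=(-1.4500, -0.3600) x1=(1.4000, 1.0200) x2=(0.3700, -0.9800) x3=(-0.0800, -1.5900)
step 1: x0=(-1.4535, -0.3558) x1=(1.4230, 1.0102) x2=(0.3787, -0.9605) x3=(-0.0781, -1.5678)
step 2: x0=(-1.4570, -0.3515) x1=(1.4460, 1.0005) x2=(0.3863, -0.9424) x3=(-0.0745, -1.5433)
step 3: x0=(-1.4605, -0.3473) x1=(1.4690, 0.9907) x2=(0.3928, -0.9259) x3=(-0.0692, -1.5165)
step 4: x0=(-1.4639, -0.3430) x1=(1.4920, 0.9810) x2=(0.3981, -0.9108) x3=(-0.0620, -1.4873)
step 5: x0=(-1.4674, -0.3388) x1=(1.5150, 0.9712) x2=(0.4021, -0.8973) x3=(-0.0528, -1.4556)
step 6: x0=(-1.4709, -0.3346) x1=(1.5380, 0.9615) x2=(0.4048, -0.8854) x3=(-0.0415, -1.4214)
step 7: x0=(-1.4743, -0.3304) x1=(1.5610, 0.9517) x2=(0.4062, -0.8751) x3=(-0.0281, -1.3846)
step 8: x0=(-1.4778, -0.3261) x1=(1.5840, 0.9420) x2=(0.4065, -0.8660) x3=(-0.0131, -1.3458)
step 9: x0=(-1.4812, -0.3219) x1=(1.6070, 0.9322) x2=(0.4069, -0.8568) x3=(0.0017, -1.3072)
step 10: x0=(-1.4846, -0.3177) x1=(1.6300, 0.9225) x2=(0.4109, -0.8436) x3=(0.0108, -1.2750)
step 11: x0=(-1.4881, -0.3135) x1=(1.6530, 0.9127) x2=(0.4225, -0.8223) x3=(0.0080, -1.2557)
step 12: x0=(-1.4915, -0.3093) x1=(1.6760, 0.9029) x2=(0.4390, -0.7958) x3=(-0.0025, -1.2444)
step 13: x0=(-1.4949, -0.3051) x1=(1.6989, 0.8932) x2=(0.4562, -0.7685) x3=(-0.0143, -1.2343)
step 14: x0=(-1.4983, -0.3009) x1=(1.7219, 0.8834) x2=(0.4725, -0.7423) x3=(-0.0245, -1.2227)
step 15: x0=(-1.5017, -0.2967) x1=(1.7449, 0.8736) x2=(0.4873, -0.7174) x3=(-0.0325, -1.2088)
step 16: x0=(-1.5051, -0.2925) x1=(1.7679, 0.8639) x2=(0.5005, -0.6940) x3=(-0.0380, -1.1926)
step 17: x0=(-1.5084, -0.2883) x1=(1.7909, 0.8541) x2=(0.5123, -0.6719) x3=(-0.0411, -1.1742)
step 18: x0=(-1.5118, -0.2842) x1=(1.8139, 0.8443) x2=(0.5226, -0.6512) x3=(-0.0420, -1.1538)
step 19: x0=(-1.5152, -0.2800) x1=(1.8369, 0.8346) x2=(0.5315, -0.6317) x3=(-0.0408, -1.1314)
step 20: x0=(-1.5185, -0.2758) x1=(1.8598, 0.8248) x2=(0.5391, -0.6134) x3=(-0.0373, -1.1071)
step 21: x0=(-1.5218, -0.2717) x1=(1.8828, 0.8150) x2=(0.5452, -0.5963) x3=(-0.0317, -1.0809)
step 22: x0=(-1.5252, -0.2675) x1=(1.9058, 0.8052) x2=(0.5499, -0.5804) x3=(-0.0238, -1.0528)
step 23: x0=(-1.5285, -0.2633) x1=(1.9288, 0.7954) x2=(0.5531, -0.5657) x3=(-0.0136, -1.0227)
step 24: x0=(-1.5318, -0.2592) x1=(1.9518, 0.7857) x2=(0.5547, -0.5524) x3=(-0.0008, -0.9906)
step 25: x0=(-1.5351, -0.2550) x1=(1.9747, 0.7759) x2=(0.5546, -0.5403) x3=(0.0147, -0.9563)
step 26: x0=(-1.5384, -0.2509) x1=(1.9977, 0.7661) x2=(0.5530, -0.5294) x3=(0.0325, -0.9202)
step 27: x0=(-1.5417, -0.2468) x1=(2.0207, 0.7563) x2=(0.5508, -0.5190) x3=(0.0513, -0.8833)
step 28: x0=(-1.5450, -0.2426) x1=(2.0436, 0.7465) x2=(0.5507, -0.5070) x3=(0.0666, -0.8490)
step 29: x0=(-1.5482, -0.2385) x1=(2.0666, 0.7367) x2=(0.5584, -0.4896) x3=(0.0698, -0.8232)
step 30: x0=(-1.5515, -0.2344) x1=(2.0896, 0.7269) x2=(0.5741, -0.4666) x3=(0.0602, -0.8062)
step 31: x0=(-1.5547, -0.2302) x1=(2.1125, 0.7171) x2=(0.5925, -0.4419) x3=(0.0464, -0.7919)
step 32: x0=(-1.5580, -0.2261) x1=(2.1355, 0.7073) x2=(0.6103, -0.4175) x3=(0.0335, -0.7770)
step 33: x0=(-1.5612, -0.2220) x1=(2.1584, 0.6975) x2=(0.6265, -0.3942) x3=(0.0231, -0.7605)
step 34: x0=(-1.5644, -0.2178) x1=(2.1814, 0.6877) x2=(0.6409, -0.3719) x3=(0.0155, -0.7423)

2.5954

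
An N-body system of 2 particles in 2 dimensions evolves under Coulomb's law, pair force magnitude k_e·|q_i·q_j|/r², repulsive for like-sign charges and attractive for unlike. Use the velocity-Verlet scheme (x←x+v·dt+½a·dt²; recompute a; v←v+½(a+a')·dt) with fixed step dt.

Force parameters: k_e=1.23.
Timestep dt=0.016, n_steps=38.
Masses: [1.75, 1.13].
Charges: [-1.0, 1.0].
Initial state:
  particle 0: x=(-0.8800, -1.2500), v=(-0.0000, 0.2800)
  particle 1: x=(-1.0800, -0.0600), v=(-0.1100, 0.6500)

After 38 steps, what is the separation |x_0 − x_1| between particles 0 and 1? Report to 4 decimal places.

1.2273

step 0: x0=(-0.8800, -1.2500) x1=(-1.0800, -0.0600)
step 1: x0=(-0.8800, -1.2455) x1=(-1.0817, -0.0497)
step 2: x0=(-0.8800, -1.2408) x1=(-1.0835, -0.0396)
step 3: x0=(-0.8801, -1.2360) x1=(-1.0851, -0.0296)
step 4: x0=(-0.8802, -1.2311) x1=(-1.0868, -0.0199)
step 5: x0=(-0.8803, -1.2261) x1=(-1.0884, -0.0103)
step 6: x0=(-0.8804, -1.2210) x1=(-1.0900, -0.0009)
step 7: x0=(-0.8805, -1.2157) x1=(-1.0916, 0.0083)
step 8: x0=(-0.8806, -1.2104) x1=(-1.0931, 0.0173)
step 9: x0=(-0.8808, -1.2049) x1=(-1.0946, 0.0262)
step 10: x0=(-0.8810, -1.1993) x1=(-1.0960, 0.0348)
step 11: x0=(-0.8812, -1.1936) x1=(-1.0975, 0.0433)
step 12: x0=(-0.8814, -1.1878) x1=(-1.0989, 0.0517)
step 13: x0=(-0.8817, -1.1818) x1=(-1.1003, 0.0598)
step 14: x0=(-0.8820, -1.1758) x1=(-1.1016, 0.0678)
step 15: x0=(-0.8823, -1.1696) x1=(-1.1029, 0.0756)
step 16: x0=(-0.8826, -1.1634) x1=(-1.1042, 0.0833)
step 17: x0=(-0.8829, -1.1570) x1=(-1.1054, 0.0907)
step 18: x0=(-0.8832, -1.1505) x1=(-1.1067, 0.0980)
step 19: x0=(-0.8836, -1.1439) x1=(-1.1079, 0.1051)
step 20: x0=(-0.8840, -1.1372) x1=(-1.1090, 0.1121)
step 21: x0=(-0.8844, -1.1304) x1=(-1.1102, 0.1189)
step 22: x0=(-0.8848, -1.1235) x1=(-1.1113, 0.1255)
step 23: x0=(-0.8853, -1.1165) x1=(-1.1123, 0.1320)
step 24: x0=(-0.8857, -1.1093) x1=(-1.1134, 0.1382)
step 25: x0=(-0.8862, -1.1021) x1=(-1.1144, 0.1443)
step 26: x0=(-0.8867, -1.0947) x1=(-1.1153, 0.1503)
step 27: x0=(-0.8873, -1.0872) x1=(-1.1163, 0.1560)
step 28: x0=(-0.8878, -1.0796) x1=(-1.1172, 0.1616)
step 29: x0=(-0.8884, -1.0719) x1=(-1.1181, 0.1670)
step 30: x0=(-0.8890, -1.0641) x1=(-1.1189, 0.1723)
step 31: x0=(-0.8896, -1.0562) x1=(-1.1197, 0.1774)
step 32: x0=(-0.8902, -1.0482) x1=(-1.1205, 0.1823)
step 33: x0=(-0.8908, -1.0400) x1=(-1.1213, 0.1870)
step 34: x0=(-0.8915, -1.0318) x1=(-1.1220, 0.1915)
step 35: x0=(-0.8922, -1.0234) x1=(-1.1227, 0.1959)
step 36: x0=(-0.8929, -1.0149) x1=(-1.1233, 0.2001)
step 37: x0=(-0.8937, -1.0063) x1=(-1.1240, 0.2041)
step 38: x0=(-0.8944, -0.9976) x1=(-1.1245, 0.2080)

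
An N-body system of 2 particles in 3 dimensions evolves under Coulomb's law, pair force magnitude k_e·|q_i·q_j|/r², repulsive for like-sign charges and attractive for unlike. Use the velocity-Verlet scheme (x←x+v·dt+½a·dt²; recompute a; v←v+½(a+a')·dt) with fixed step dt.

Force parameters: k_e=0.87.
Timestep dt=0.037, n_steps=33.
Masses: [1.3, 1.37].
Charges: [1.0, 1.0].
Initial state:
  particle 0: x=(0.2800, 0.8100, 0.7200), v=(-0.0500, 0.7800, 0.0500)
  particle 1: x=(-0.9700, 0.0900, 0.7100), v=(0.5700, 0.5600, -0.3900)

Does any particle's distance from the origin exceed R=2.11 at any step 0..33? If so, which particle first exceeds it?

yes, particle 0

step 0: x0=(0.2800, 0.8100, 0.7200) x1=(-0.9700, 0.0900, 0.7100)
step 1: x0=(0.2783, 0.8390, 0.7219) x1=(-0.9491, 0.1106, 0.6956)
step 2: x0=(0.2771, 0.8682, 0.7237) x1=(-0.9285, 0.1310, 0.6811)
step 3: x0=(0.2762, 0.8976, 0.7256) x1=(-0.9084, 0.1512, 0.6667)
step 4: x0=(0.2757, 0.9273, 0.7275) x1=(-0.8886, 0.1711, 0.6522)
step 5: x0=(0.2756, 0.9572, 0.7294) x1=(-0.8692, 0.1908, 0.6377)
step 6: x0=(0.2759, 0.9875, 0.7313) x1=(-0.8501, 0.2102, 0.6232)
step 7: x0=(0.2766, 1.0179, 0.7333) x1=(-0.8315, 0.2294, 0.6086)
step 8: x0=(0.2777, 1.0487, 0.7354) x1=(-0.8132, 0.2483, 0.5940)
step 9: x0=(0.2792, 1.0798, 0.7375) x1=(-0.7953, 0.2670, 0.5794)
step 10: x0=(0.2811, 1.1111, 0.7396) x1=(-0.7777, 0.2853, 0.5647)
step 11: x0=(0.2834, 1.1428, 0.7418) x1=(-0.7606, 0.3034, 0.5499)
step 12: x0=(0.2861, 1.1748, 0.7441) x1=(-0.7438, 0.3211, 0.5350)
step 13: x0=(0.2891, 1.2071, 0.7464) x1=(-0.7273, 0.3386, 0.5201)
step 14: x0=(0.2926, 1.2397, 0.7489) x1=(-0.7112, 0.3558, 0.5052)
step 15: x0=(0.2964, 1.2726, 0.7514) x1=(-0.6955, 0.3726, 0.4901)
step 16: x0=(0.3005, 1.3059, 0.7540) x1=(-0.6801, 0.3892, 0.4749)
step 17: x0=(0.3050, 1.3394, 0.7568) x1=(-0.6650, 0.4054, 0.4597)
step 18: x0=(0.3099, 1.3733, 0.7596) x1=(-0.6503, 0.4213, 0.4443)
step 19: x0=(0.3150, 1.4076, 0.7625) x1=(-0.6359, 0.4370, 0.4288)
step 20: x0=(0.3205, 1.4421, 0.7656) x1=(-0.6217, 0.4523, 0.4133)
step 21: x0=(0.3263, 1.4770, 0.7687) x1=(-0.6079, 0.4673, 0.3976)
step 22: x0=(0.3324, 1.5122, 0.7720) x1=(-0.5943, 0.4820, 0.3818)
step 23: x0=(0.3388, 1.5477, 0.7754) x1=(-0.5811, 0.4964, 0.3659)
step 24: x0=(0.3454, 1.5836, 0.7789) x1=(-0.5680, 0.5105, 0.3499)
step 25: x0=(0.3523, 1.6197, 0.7826) x1=(-0.5553, 0.5243, 0.3338)
step 26: x0=(0.3595, 1.6561, 0.7863) x1=(-0.5427, 0.5378, 0.3175)
step 27: x0=(0.3669, 1.6929, 0.7902) x1=(-0.5304, 0.5511, 0.3012)
step 28: x0=(0.3745, 1.7299, 0.7942) x1=(-0.5183, 0.5640, 0.2847)
step 29: x0=(0.3823, 1.7672, 0.7984) x1=(-0.5064, 0.5767, 0.2681)
step 30: x0=(0.3904, 1.8048, 0.8026) x1=(-0.4947, 0.5892, 0.2514)
step 31: x0=(0.3986, 1.8427, 0.8070) x1=(-0.4832, 0.6014, 0.2345)
step 32: x0=(0.4071, 1.8808, 0.8115) x1=(-0.4719, 0.6133, 0.2176)
step 33: x0=(0.4157, 1.9192, 0.8161) x1=(-0.4607, 0.6250, 0.2005)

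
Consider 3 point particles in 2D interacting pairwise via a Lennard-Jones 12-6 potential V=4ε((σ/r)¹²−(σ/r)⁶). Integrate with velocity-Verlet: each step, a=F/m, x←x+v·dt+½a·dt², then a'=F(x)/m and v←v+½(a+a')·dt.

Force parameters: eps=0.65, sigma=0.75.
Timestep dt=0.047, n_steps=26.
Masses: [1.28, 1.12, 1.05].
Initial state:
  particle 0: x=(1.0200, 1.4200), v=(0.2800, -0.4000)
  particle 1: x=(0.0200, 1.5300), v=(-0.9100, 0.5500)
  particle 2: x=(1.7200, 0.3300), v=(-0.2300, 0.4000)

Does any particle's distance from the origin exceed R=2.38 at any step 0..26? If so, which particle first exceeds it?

step 0: x0=(1.0200, 1.4200) x1=(0.0200, 1.5300) x2=(1.7200, 0.3300)
step 1: x0=(1.0319, 1.4011) x1=(-0.0210, 1.5557) x2=(1.7089, 0.3492)
step 2: x0=(1.0419, 1.3817) x1=(-0.0594, 1.5809) x2=(1.6973, 0.3693)
step 3: x0=(1.0508, 1.3617) x1=(-0.0958, 1.6058) x2=(1.6848, 0.3906)
step 4: x0=(1.0591, 1.3408) x1=(-0.1306, 1.6303) x2=(1.6713, 0.4134)
step 5: x0=(1.0675, 1.3185) x1=(-0.1642, 1.6545) x2=(1.6566, 0.4381)
step 6: x0=(1.0765, 1.2945) x1=(-0.1969, 1.6785) x2=(1.6402, 0.4653)
step 7: x0=(1.0865, 1.2681) x1=(-0.2290, 1.7023) x2=(1.6218, 0.4955)
step 8: x0=(1.0982, 1.2390) x1=(-0.2605, 1.7259) x2=(1.6008, 0.5294)
step 9: x0=(1.1108, 1.2081) x1=(-0.2916, 1.7493) x2=(1.5782, 0.5655)
step 10: x0=(1.1174, 1.1853) x1=(-0.3225, 1.7727) x2=(1.5627, 0.5918)
step 11: x0=(1.0974, 1.1977) x1=(-0.3531, 1.7959) x2=(1.5793, 0.5754)
step 12: x0=(1.0695, 1.2202) x1=(-0.3834, 1.8190) x2=(1.6053, 0.5467)
step 13: x0=(1.0424, 1.2415) x1=(-0.4136, 1.8420) x2=(1.6301, 0.5197)
step 14: x0=(1.0175, 1.2601) x1=(-0.4435, 1.8650) x2=(1.6520, 0.4960)
step 15: x0=(0.9943, 1.2763) x1=(-0.4732, 1.8878) x2=(1.6716, 0.4753)
step 16: x0=(0.9726, 1.2907) x1=(-0.5027, 1.9106) x2=(1.6891, 0.4570)
step 17: x0=(0.9521, 1.3036) x1=(-0.5321, 1.9333) x2=(1.7050, 0.4404)
step 18: x0=(0.9324, 1.3154) x1=(-0.5612, 1.9559) x2=(1.7197, 0.4254)
step 19: x0=(0.9134, 1.3264) x1=(-0.5902, 1.9785) x2=(1.7334, 0.4114)
step 20: x0=(0.8950, 1.3366) x1=(-0.6190, 2.0009) x2=(1.7463, 0.3984)
step 21: x0=(0.8769, 1.3463) x1=(-0.6477, 2.0233) x2=(1.7584, 0.3862)
step 22: x0=(0.8593, 1.3555) x1=(-0.6762, 2.0457) x2=(1.7700, 0.3745)
step 23: x0=(0.8419, 1.3644) x1=(-0.7046, 2.0680) x2=(1.7811, 0.3634)
step 24: x0=(0.8247, 1.3729) x1=(-0.7329, 2.0902) x2=(1.7918, 0.3528)
step 25: x0=(0.8078, 1.3812) x1=(-0.7611, 2.1124) x2=(1.8022, 0.3425)
step 26: x0=(0.7910, 1.3893) x1=(-0.7892, 2.1345) x2=(1.8122, 0.3325)

no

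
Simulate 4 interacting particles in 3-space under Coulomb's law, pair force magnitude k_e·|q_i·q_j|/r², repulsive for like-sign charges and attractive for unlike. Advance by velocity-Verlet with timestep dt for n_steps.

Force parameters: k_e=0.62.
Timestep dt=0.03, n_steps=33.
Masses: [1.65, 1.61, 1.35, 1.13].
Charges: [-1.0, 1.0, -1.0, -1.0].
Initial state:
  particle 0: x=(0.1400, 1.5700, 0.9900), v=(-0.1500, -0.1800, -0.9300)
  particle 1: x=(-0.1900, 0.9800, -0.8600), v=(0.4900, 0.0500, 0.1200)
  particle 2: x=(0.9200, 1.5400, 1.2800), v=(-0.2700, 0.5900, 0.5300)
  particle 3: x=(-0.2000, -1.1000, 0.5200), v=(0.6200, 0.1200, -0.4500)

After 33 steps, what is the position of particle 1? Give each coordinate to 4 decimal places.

step 0: x0=(0.1400, 1.5700, 0.9900) x1=(-0.1900, 0.9800, -0.8600) x2=(0.9200, 1.5400, 1.2800) x3=(-0.2000, -1.1000, 0.5200)
step 1: x0=(0.1353, 1.5646, 0.9620) x1=(-0.1753, 0.9815, -0.8563) x2=(0.9122, 1.5577, 1.2960) x3=(-0.1814, -1.0964, 0.5065)
step 2: x0=(0.1301, 1.5593, 0.9337) x1=(-0.1605, 0.9830, -0.8525) x2=(0.9049, 1.5754, 1.3121) x3=(-0.1629, -1.0929, 0.4929)
step 3: x0=(0.1245, 1.5539, 0.9051) x1=(-0.1457, 0.9845, -0.8485) x2=(0.8980, 1.5932, 1.3285) x3=(-0.1443, -1.0894, 0.4792)
step 4: x0=(0.1185, 1.5485, 0.8763) x1=(-0.1309, 0.9860, -0.8443) x2=(0.8917, 1.6110, 1.3451) x3=(-0.1258, -1.0860, 0.4654)
step 5: x0=(0.1122, 1.5432, 0.8471) x1=(-0.1160, 0.9874, -0.8399) x2=(0.8857, 1.6289, 1.3619) x3=(-0.1073, -1.0826, 0.4516)
step 6: x0=(0.1055, 1.5378, 0.8176) x1=(-0.1011, 0.9889, -0.8353) x2=(0.8802, 1.6468, 1.3789) x3=(-0.0889, -1.0793, 0.4377)
step 7: x0=(0.0985, 1.5324, 0.7879) x1=(-0.0862, 0.9904, -0.8306) x2=(0.8749, 1.6648, 1.3961) x3=(-0.0705, -1.0760, 0.4238)
step 8: x0=(0.0913, 1.5269, 0.7578) x1=(-0.0712, 0.9919, -0.8257) x2=(0.8700, 1.6829, 1.4135) x3=(-0.0520, -1.0727, 0.4098)
step 9: x0=(0.0838, 1.5214, 0.7274) x1=(-0.0562, 0.9933, -0.8206) x2=(0.8654, 1.7011, 1.4311) x3=(-0.0336, -1.0695, 0.3957)
step 10: x0=(0.0760, 1.5159, 0.6967) x1=(-0.0411, 0.9948, -0.8152) x2=(0.8610, 1.7193, 1.4490) x3=(-0.0153, -1.0664, 0.3815)
step 11: x0=(0.0681, 1.5103, 0.6657) x1=(-0.0261, 0.9963, -0.8097) x2=(0.8569, 1.7376, 1.4670) x3=(0.0031, -1.0632, 0.3673)
step 12: x0=(0.0600, 1.5047, 0.6344) x1=(-0.0110, 0.9978, -0.8040) x2=(0.8530, 1.7560, 1.4852) x3=(0.0214, -1.0602, 0.3529)
step 13: x0=(0.0517, 1.4990, 0.6027) x1=(0.0042, 0.9993, -0.7980) x2=(0.8492, 1.7745, 1.5036) x3=(0.0397, -1.0571, 0.3386)
step 14: x0=(0.0433, 1.4933, 0.5708) x1=(0.0193, 1.0009, -0.7918) x2=(0.8456, 1.7931, 1.5221) x3=(0.0580, -1.0541, 0.3241)
step 15: x0=(0.0347, 1.4875, 0.5386) x1=(0.0345, 1.0024, -0.7854) x2=(0.8422, 1.8117, 1.5408) x3=(0.0763, -1.0512, 0.3096)
step 16: x0=(0.0260, 1.4817, 0.5061) x1=(0.0497, 1.0040, -0.7788) x2=(0.8389, 1.8305, 1.5596) x3=(0.0946, -1.0483, 0.2950)
step 17: x0=(0.0172, 1.4758, 0.4733) x1=(0.0649, 1.0055, -0.7719) x2=(0.8357, 1.8493, 1.5785) x3=(0.1129, -1.0454, 0.2804)
step 18: x0=(0.0083, 1.4699, 0.4402) x1=(0.0801, 1.0072, -0.7647) x2=(0.8326, 1.8681, 1.5975) x3=(0.1312, -1.0425, 0.2657)
step 19: x0=(-0.0006, 1.4639, 0.4067) x1=(0.0953, 1.0088, -0.7573) x2=(0.8296, 1.8870, 1.6167) x3=(0.1494, -1.0397, 0.2509)
step 20: x0=(-0.0096, 1.4578, 0.3730) x1=(0.1105, 1.0105, -0.7496) x2=(0.8268, 1.9060, 1.6360) x3=(0.1677, -1.0370, 0.2360)
step 21: x0=(-0.0187, 1.4517, 0.3389) x1=(0.1257, 1.0122, -0.7416) x2=(0.8239, 1.9251, 1.6553) x3=(0.1859, -1.0342, 0.2211)
step 22: x0=(-0.0278, 1.4455, 0.3046) x1=(0.1409, 1.0140, -0.7333) x2=(0.8212, 1.9442, 1.6748) x3=(0.2041, -1.0315, 0.2061)
step 23: x0=(-0.0370, 1.4392, 0.2698) x1=(0.1561, 1.0158, -0.7247) x2=(0.8185, 1.9633, 1.6943) x3=(0.2224, -1.0288, 0.1911)
step 24: x0=(-0.0461, 1.4328, 0.2348) x1=(0.1712, 1.0177, -0.7157) x2=(0.8159, 1.9826, 1.7139) x3=(0.2406, -1.0262, 0.1760)
step 25: x0=(-0.0553, 1.4263, 0.1994) x1=(0.1863, 1.0197, -0.7064) x2=(0.8133, 2.0018, 1.7336) x3=(0.2588, -1.0235, 0.1608)
step 26: x0=(-0.0644, 1.4198, 0.1636) x1=(0.2013, 1.0217, -0.6967) x2=(0.8108, 2.0211, 1.7533) x3=(0.2771, -1.0209, 0.1456)
step 27: x0=(-0.0735, 1.4131, 0.1274) x1=(0.2162, 1.0239, -0.6867) x2=(0.8084, 2.0405, 1.7731) x3=(0.2953, -1.0183, 0.1303)
step 28: x0=(-0.0825, 1.4063, 0.0909) x1=(0.2310, 1.0261, -0.6763) x2=(0.8059, 2.0599, 1.7930) x3=(0.3135, -1.0158, 0.1150)
step 29: x0=(-0.0914, 1.3993, 0.0539) x1=(0.2457, 1.0285, -0.6654) x2=(0.8035, 2.0793, 1.8129) x3=(0.3318, -1.0132, 0.0996)
step 30: x0=(-0.1002, 1.3922, 0.0165) x1=(0.2602, 1.0310, -0.6541) x2=(0.8012, 2.0988, 1.8328) x3=(0.3500, -1.0107, 0.0842)
step 31: x0=(-0.1088, 1.3849, -0.0213) x1=(0.2746, 1.0337, -0.6423) x2=(0.7989, 2.1183, 1.8528) x3=(0.3683, -1.0082, 0.0687)
step 32: x0=(-0.1172, 1.3774, -0.0596) x1=(0.2887, 1.0366, -0.6301) x2=(0.7966, 2.1378, 1.8729) x3=(0.3865, -1.0057, 0.0531)
step 33: x0=(-0.1254, 1.3697, -0.0984) x1=(0.3025, 1.0396, -0.6174) x2=(0.7943, 2.1574, 1.8929) x3=(0.4048, -1.0032, 0.0376)

(0.3025, 1.0396, -0.6174)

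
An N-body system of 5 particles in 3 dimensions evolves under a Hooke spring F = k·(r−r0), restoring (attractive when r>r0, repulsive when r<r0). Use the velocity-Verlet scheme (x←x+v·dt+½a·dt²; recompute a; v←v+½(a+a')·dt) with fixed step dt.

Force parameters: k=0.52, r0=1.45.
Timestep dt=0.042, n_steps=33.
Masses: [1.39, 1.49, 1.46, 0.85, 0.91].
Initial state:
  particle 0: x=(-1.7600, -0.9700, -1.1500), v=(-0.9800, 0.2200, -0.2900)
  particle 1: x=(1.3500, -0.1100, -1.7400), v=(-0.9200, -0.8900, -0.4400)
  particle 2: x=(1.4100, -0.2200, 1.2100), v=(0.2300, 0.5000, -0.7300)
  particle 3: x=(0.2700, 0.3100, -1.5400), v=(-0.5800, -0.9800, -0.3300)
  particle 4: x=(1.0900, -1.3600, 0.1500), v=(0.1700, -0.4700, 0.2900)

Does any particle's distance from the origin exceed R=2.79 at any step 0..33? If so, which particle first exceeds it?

step 0: x0=(-1.7600, -0.9700, -1.1500) x1=(1.3500, -0.1100, -1.7400) x2=(1.4100, -0.2200, 1.2100) x3=(0.2700, 0.3100, -1.5400) x4=(1.0900, -1.3600, 0.1500)
step 1: x0=(-1.7991, -0.9603, -1.1616) x1=(1.3109, -0.1477, -1.7577) x2=(1.4188, -0.1991, 1.1779) x3=(0.2456, 0.2681, -1.5526) x4=(1.0963, -1.3790, 0.1612)
step 2: x0=(-1.8342, -0.9499, -1.1721) x1=(1.2708, -0.1861, -1.7739) x2=(1.4259, -0.1784, 1.1430) x3=(0.2210, 0.2247, -1.5626) x4=(1.1006, -1.3965, 0.1702)
step 3: x0=(-1.8651, -0.9387, -1.1814) x1=(1.2299, -0.2250, -1.7886) x2=(1.4312, -0.1579, 1.1053) x3=(0.1964, 0.1800, -1.5702) x4=(1.1031, -1.4125, 0.1772)
step 4: x0=(-1.8919, -0.9268, -1.1895) x1=(1.1882, -0.2645, -1.8018) x2=(1.4347, -0.1377, 1.0649) x3=(0.1716, 0.1340, -1.5752) x4=(1.1036, -1.4270, 0.1820)
step 5: x0=(-1.9144, -0.9142, -1.1965) x1=(1.1456, -0.3046, -1.8135) x2=(1.4364, -0.1179, 1.0217) x3=(0.1468, 0.0869, -1.5777) x4=(1.1020, -1.4399, 0.1846)
step 6: x0=(-1.9329, -0.9010, -1.2024) x1=(1.1023, -0.3451, -1.8237) x2=(1.4361, -0.0985, 0.9759) x3=(0.1220, 0.0387, -1.5778) x4=(1.0984, -1.4514, 0.1849)
step 7: x0=(-1.9471, -0.8873, -1.2071) x1=(1.0583, -0.3860, -1.8324) x2=(1.4340, -0.0795, 0.9276) x3=(0.0971, -0.0106, -1.5755) x4=(1.0926, -1.4614, 0.1831)
step 8: x0=(-1.9572, -0.8731, -1.2107) x1=(1.0137, -0.4274, -1.8398) x2=(1.4300, -0.0610, 0.8767) x3=(0.0722, -0.0607, -1.5708) x4=(1.0846, -1.4699, 0.1791)
step 9: x0=(-1.9633, -0.8584, -1.2132) x1=(0.9684, -0.4691, -1.8457) x2=(1.4240, -0.0430, 0.8233) x3=(0.0473, -0.1115, -1.5638) x4=(1.0745, -1.4770, 0.1728)
step 10: x0=(-1.9653, -0.8433, -1.2146) x1=(0.9226, -0.5112, -1.8503) x2=(1.4161, -0.0256, 0.7676) x3=(0.0225, -0.1631, -1.5546) x4=(1.0623, -1.4826, 0.1644)
step 11: x0=(-1.9634, -0.8278, -1.2149) x1=(0.8763, -0.5535, -1.8536) x2=(1.4063, -0.0088, 0.7097) x3=(-0.0023, -0.2152, -1.5432) x4=(1.0478, -1.4868, 0.1538)
step 12: x0=(-1.9575, -0.8120, -1.2142) x1=(0.8296, -0.5960, -1.8556) x2=(1.3945, 0.0073, 0.6495) x3=(-0.0271, -0.2678, -1.5298) x4=(1.0312, -1.4897, 0.1412)
step 13: x0=(-1.9479, -0.7960, -1.2124) x1=(0.7824, -0.6387, -1.8564) x2=(1.3809, 0.0228, 0.5873) x3=(-0.0518, -0.3207, -1.5143) x4=(1.0124, -1.4913, 0.1265)
step 14: x0=(-1.9346, -0.7797, -1.2097) x1=(0.7349, -0.6816, -1.8561) x2=(1.3653, 0.0376, 0.5230) x3=(-0.0764, -0.3739, -1.4970) x4=(0.9916, -1.4916, 0.1098)
step 15: x0=(-1.9178, -0.7633, -1.2060) x1=(0.6872, -0.7245, -1.8547) x2=(1.3479, 0.0517, 0.4569) x3=(-0.1009, -0.4272, -1.4778) x4=(0.9686, -1.4906, 0.0913)
step 16: x0=(-1.8975, -0.7467, -1.2015) x1=(0.6392, -0.7675, -1.8522) x2=(1.3286, 0.0650, 0.3890) x3=(-0.1254, -0.4806, -1.4569) x4=(0.9437, -1.4885, 0.0709)
step 17: x0=(-1.8739, -0.7301, -1.1960) x1=(0.5910, -0.8106, -1.8488) x2=(1.3076, 0.0775, 0.3194) x3=(-0.1497, -0.5340, -1.4344) x4=(0.9168, -1.4853, 0.0488)
step 18: x0=(-1.8472, -0.7134, -1.1897) x1=(0.5427, -0.8536, -1.8445) x2=(1.2848, 0.0893, 0.2482) x3=(-0.1739, -0.5873, -1.4103) x4=(0.8880, -1.4810, 0.0250)
step 19: x0=(-1.8175, -0.6967, -1.1827) x1=(0.4943, -0.8965, -1.8393) x2=(1.2602, 0.1002, 0.1756) x3=(-0.1979, -0.6405, -1.3849) x4=(0.8574, -1.4757, -0.0003)
step 20: x0=(-1.7849, -0.6800, -1.1749) x1=(0.4459, -0.9394, -1.8334) x2=(1.2340, 0.1104, 0.1016) x3=(-0.2218, -0.6933, -1.3581) x4=(0.8251, -1.4694, -0.0271)
step 21: x0=(-1.7497, -0.6634, -1.1664) x1=(0.3974, -0.9822, -1.8268) x2=(1.2062, 0.1197, 0.0264) x3=(-0.2455, -0.7459, -1.3300) x4=(0.7911, -1.4622, -0.0551)
step 22: x0=(-1.7120, -0.6468, -1.1573) x1=(0.3490, -1.0248, -1.8197) x2=(1.1768, 0.1281, -0.0500) x3=(-0.2691, -0.7981, -1.3008) x4=(0.7557, -1.4542, -0.0844)
step 23: x0=(-1.6720, -0.6302, -1.1475) x1=(0.3007, -1.0672, -1.8120) x2=(1.1460, 0.1358, -0.1274) x3=(-0.2925, -0.8500, -1.2706) x4=(0.7188, -1.4455, -0.1147)
step 24: x0=(-1.6299, -0.6138, -1.1373) x1=(0.2526, -1.1094, -1.8038) x2=(1.1137, 0.1426, -0.2057) x3=(-0.3157, -0.9014, -1.2394) x4=(0.6807, -1.4360, -0.1460)
step 25: x0=(-1.5859, -0.5974, -1.1265) x1=(0.2045, -1.1514, -1.7953) x2=(1.0800, 0.1486, -0.2849) x3=(-0.3387, -0.9524, -1.2074) x4=(0.6414, -1.4259, -0.1781)
step 26: x0=(-1.5402, -0.5810, -1.1153) x1=(0.1567, -1.1932, -1.7865) x2=(1.0450, 0.1538, -0.3648) x3=(-0.3616, -1.0030, -1.1746) x4=(0.6011, -1.4152, -0.2109)
step 27: x0=(-1.4928, -0.5648, -1.1038) x1=(0.1090, -1.2347, -1.7775) x2=(1.0088, 0.1582, -0.4453) x3=(-0.3843, -1.0531, -1.1410) x4=(0.5599, -1.4039, -0.2443)
step 28: x0=(-1.4441, -0.5485, -1.0919) x1=(0.0615, -1.2759, -1.7683) x2=(0.9714, 0.1618, -0.5264) x3=(-0.4068, -1.1029, -1.1068) x4=(0.5179, -1.3921, -0.2781)
step 29: x0=(-1.3942, -0.5323, -1.0797) x1=(0.0143, -1.3168, -1.7591) x2=(0.9330, 0.1646, -0.6080) x3=(-0.4292, -1.1522, -1.0721) x4=(0.4755, -1.3799, -0.3123)
step 30: x0=(-1.3433, -0.5160, -1.0673) x1=(-0.0327, -1.3575, -1.7498) x2=(0.8935, 0.1666, -0.6899) x3=(-0.4515, -1.2011, -1.0368) x4=(0.4325, -1.3672, -0.3466)
step 31: x0=(-1.2915, -0.4997, -1.0547) x1=(-0.0794, -1.3979, -1.7406) x2=(0.8530, 0.1678, -0.7722) x3=(-0.4738, -1.2497, -1.0011) x4=(0.3894, -1.3542, -0.3811)
step 32: x0=(-1.2389, -0.4833, -1.0420) x1=(-0.1259, -1.4380, -1.7314) x2=(0.8116, 0.1683, -0.8548) x3=(-0.4960, -1.2981, -0.9650) x4=(0.3461, -1.3407, -0.4155)
step 33: x0=(-1.1857, -0.4668, -1.0293) x1=(-0.1722, -1.4777, -1.7225) x2=(0.7694, 0.1679, -0.9375) x3=(-0.5183, -1.3461, -0.9285) x4=(0.3029, -1.3269, -0.4499)

no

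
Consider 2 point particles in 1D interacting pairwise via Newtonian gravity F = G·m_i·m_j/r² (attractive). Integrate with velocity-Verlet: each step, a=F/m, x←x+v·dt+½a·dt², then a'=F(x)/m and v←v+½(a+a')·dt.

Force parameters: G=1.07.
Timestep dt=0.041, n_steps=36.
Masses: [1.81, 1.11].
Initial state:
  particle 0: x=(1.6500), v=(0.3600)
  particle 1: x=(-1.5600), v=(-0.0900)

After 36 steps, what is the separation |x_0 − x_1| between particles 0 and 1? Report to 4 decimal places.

step 0: x0=(1.6500) x1=(-1.5600)
step 1: x0=(1.6647) x1=(-1.5635)
step 2: x0=(1.6791) x1=(-1.5668)
step 3: x0=(1.6934) x1=(-1.5697)
step 4: x0=(1.7075) x1=(-1.5723)
step 5: x0=(1.7214) x1=(-1.5746)
step 6: x0=(1.7351) x1=(-1.5766)
step 7: x0=(1.7487) x1=(-1.5783)
step 8: x0=(1.7621) x1=(-1.5797)
step 9: x0=(1.7752) x1=(-1.5808)
step 10: x0=(1.7882) x1=(-1.5816)
step 11: x0=(1.8011) x1=(-1.5822)
step 12: x0=(1.8137) x1=(-1.5824)
step 13: x0=(1.8262) x1=(-1.5824)
step 14: x0=(1.8385) x1=(-1.5821)
step 15: x0=(1.8507) x1=(-1.5815)
step 16: x0=(1.8626) x1=(-1.5807)
step 17: x0=(1.8744) x1=(-1.5795)
step 18: x0=(1.8861) x1=(-1.5781)
step 19: x0=(1.8975) x1=(-1.5765)
step 20: x0=(1.9088) x1=(-1.5745)
step 21: x0=(1.9200) x1=(-1.5723)
step 22: x0=(1.9310) x1=(-1.5698)
step 23: x0=(1.9418) x1=(-1.5671)
step 24: x0=(1.9524) x1=(-1.5641)
step 25: x0=(1.9629) x1=(-1.5608)
step 26: x0=(1.9732) x1=(-1.5573)
step 27: x0=(1.9834) x1=(-1.5535)
step 28: x0=(1.9934) x1=(-1.5494)
step 29: x0=(2.0033) x1=(-1.5451)
step 30: x0=(2.0130) x1=(-1.5405)
step 31: x0=(2.0225) x1=(-1.5357)
step 32: x0=(2.0319) x1=(-1.5306)
step 33: x0=(2.0411) x1=(-1.5252)
step 34: x0=(2.0501) x1=(-1.5196)
step 35: x0=(2.0591) x1=(-1.5138)
step 36: x0=(2.0678) x1=(-1.5077)

3.5755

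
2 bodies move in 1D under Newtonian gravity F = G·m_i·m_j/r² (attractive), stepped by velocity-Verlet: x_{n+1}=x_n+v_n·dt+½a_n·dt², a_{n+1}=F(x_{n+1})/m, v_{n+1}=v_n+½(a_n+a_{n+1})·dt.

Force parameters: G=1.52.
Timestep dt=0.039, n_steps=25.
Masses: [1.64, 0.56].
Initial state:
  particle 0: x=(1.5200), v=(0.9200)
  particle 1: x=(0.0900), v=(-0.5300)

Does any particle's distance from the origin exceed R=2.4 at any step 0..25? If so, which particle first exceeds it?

step 0: x0=(1.5200) x1=(0.0900)
step 1: x0=(1.5556) x1=(0.0703)
step 2: x0=(1.5905) x1=(0.0522)
step 3: x0=(1.6250) x1=(0.0358)
step 4: x0=(1.6589) x1=(0.0209)
step 5: x0=(1.6923) x1=(0.0074)
step 6: x0=(1.7253) x1=(-0.0048)
step 7: x0=(1.7578) x1=(-0.0157)
step 8: x0=(1.7900) x1=(-0.0254)
step 9: x0=(1.8217) x1=(-0.0339)
step 10: x0=(1.8531) x1=(-0.0414)
step 11: x0=(1.8841) x1=(-0.0478)
step 12: x0=(1.9147) x1=(-0.0532)
step 13: x0=(1.9451) x1=(-0.0576)
step 14: x0=(1.9751) x1=(-0.0610)
step 15: x0=(2.0048) x1=(-0.0635)
step 16: x0=(2.0341) x1=(-0.0652)
step 17: x0=(2.0632) x1=(-0.0660)
step 18: x0=(2.0920) x1=(-0.0659)
step 19: x0=(2.1206) x1=(-0.0651)
step 20: x0=(2.1488) x1=(-0.0634)
step 21: x0=(2.1768) x1=(-0.0610)
step 22: x0=(2.2046) x1=(-0.0578)
step 23: x0=(2.2320) x1=(-0.0539)
step 24: x0=(2.2593) x1=(-0.0492)
step 25: x0=(2.2863) x1=(-0.0439)

no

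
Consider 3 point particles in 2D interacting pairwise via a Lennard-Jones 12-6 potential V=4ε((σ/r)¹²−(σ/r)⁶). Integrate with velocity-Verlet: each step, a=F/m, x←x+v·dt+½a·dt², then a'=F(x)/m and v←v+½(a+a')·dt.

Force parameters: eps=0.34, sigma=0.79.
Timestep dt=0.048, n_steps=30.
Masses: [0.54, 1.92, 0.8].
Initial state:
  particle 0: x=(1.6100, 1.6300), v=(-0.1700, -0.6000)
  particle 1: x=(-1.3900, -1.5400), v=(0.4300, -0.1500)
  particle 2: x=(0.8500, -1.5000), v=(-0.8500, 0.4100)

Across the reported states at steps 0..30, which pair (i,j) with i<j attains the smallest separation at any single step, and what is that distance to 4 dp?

step 0: x0=(1.6100, 1.6300) x1=(-1.3900, -1.5400) x2=(0.8500, -1.5000)
step 1: x0=(1.6018, 1.6012) x1=(-1.3694, -1.5472) x2=(0.8092, -1.4803)
step 2: x0=(1.5937, 1.5724) x1=(-1.3487, -1.5544) x2=(0.7684, -1.4606)
step 3: x0=(1.5855, 1.5436) x1=(-1.3280, -1.5616) x2=(0.7275, -1.4410)
step 4: x0=(1.5774, 1.5148) x1=(-1.3074, -1.5688) x2=(0.6866, -1.4213)
step 5: x0=(1.5692, 1.4860) x1=(-1.2867, -1.5760) x2=(0.6457, -1.4016)
step 6: x0=(1.5610, 1.4571) x1=(-1.2659, -1.5832) x2=(0.6047, -1.3819)
step 7: x0=(1.5529, 1.4283) x1=(-1.2452, -1.5904) x2=(0.5636, -1.3622)
step 8: x0=(1.5447, 1.3995) x1=(-1.2244, -1.5976) x2=(0.5225, -1.3426)
step 9: x0=(1.5365, 1.3707) x1=(-1.2036, -1.6047) x2=(0.4812, -1.3229)
step 10: x0=(1.5283, 1.3418) x1=(-1.1827, -1.6119) x2=(0.4398, -1.3033)
step 11: x0=(1.5202, 1.3130) x1=(-1.1617, -1.6191) x2=(0.3983, -1.2837)
step 12: x0=(1.5120, 1.2841) x1=(-1.1407, -1.6262) x2=(0.3565, -1.2641)
step 13: x0=(1.5038, 1.2553) x1=(-1.1195, -1.6333) x2=(0.3145, -1.2446)
step 14: x0=(1.4956, 1.2264) x1=(-1.0983, -1.6404) x2=(0.2722, -1.2252)
step 15: x0=(1.4874, 1.1976) x1=(-1.0768, -1.6474) x2=(0.2295, -1.2059)
step 16: x0=(1.4792, 1.1687) x1=(-1.0551, -1.6544) x2=(0.1862, -1.1868)
step 17: x0=(1.4710, 1.1398) x1=(-1.0332, -1.6612) x2=(0.1423, -1.1679)
step 18: x0=(1.4628, 1.1109) x1=(-1.0108, -1.6679) x2=(0.0975, -1.1494)
step 19: x0=(1.4546, 1.0820) x1=(-0.9881, -1.6744) x2=(0.0516, -1.1313)
step 20: x0=(1.4464, 1.0531) x1=(-0.9648, -1.6806) x2=(0.0044, -1.1140)
step 21: x0=(1.4382, 1.0242) x1=(-0.9407, -1.6864) x2=(-0.0445, -1.0977)
step 22: x0=(1.4300, 0.9953) x1=(-0.9159, -1.6916) x2=(-0.0954, -1.0826)
step 23: x0=(1.4217, 0.9663) x1=(-0.8901, -1.6961) x2=(-0.1485, -1.0692)
step 24: x0=(1.4135, 0.9374) x1=(-0.8634, -1.6999) x2=(-0.2038, -1.0577)
step 25: x0=(1.4053, 0.9084) x1=(-0.8360, -1.7030) x2=(-0.2607, -1.0477)
step 26: x0=(1.3970, 0.8795) x1=(-0.8091, -1.7067) x2=(-0.3164, -1.0364)
step 27: x0=(1.3887, 0.8505) x1=(-0.7846, -1.7136) x2=(-0.3665, -1.0173)
step 28: x0=(1.3805, 0.8215) x1=(-0.7637, -1.7265) x2=(-0.4078, -0.9837)
step 29: x0=(1.3722, 0.7925) x1=(-0.7451, -1.7442) x2=(-0.4437, -0.9389)
step 30: x0=(1.3639, 0.7635) x1=(-0.7269, -1.7631) x2=(-0.4784, -0.8909)

pair (1,2), distance 0.8121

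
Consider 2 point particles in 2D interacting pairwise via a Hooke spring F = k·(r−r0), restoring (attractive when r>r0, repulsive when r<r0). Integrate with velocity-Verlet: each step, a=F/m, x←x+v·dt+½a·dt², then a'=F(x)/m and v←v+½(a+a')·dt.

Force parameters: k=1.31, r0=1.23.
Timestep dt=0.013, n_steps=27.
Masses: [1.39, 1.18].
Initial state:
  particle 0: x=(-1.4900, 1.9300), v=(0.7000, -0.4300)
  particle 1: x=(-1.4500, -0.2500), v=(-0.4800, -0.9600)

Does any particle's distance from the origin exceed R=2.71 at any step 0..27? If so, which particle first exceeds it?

step 0: x0=(-1.4900, 1.9300) x1=(-1.4500, -0.2500)
step 1: x0=(-1.4809, 1.9243) x1=(-1.4562, -0.2624)
step 2: x0=(-1.4718, 1.9185) x1=(-1.4625, -0.2746)
step 3: x0=(-1.4627, 1.9125) x1=(-1.4687, -0.2866)
step 4: x0=(-1.4536, 1.9064) x1=(-1.4750, -0.2985)
step 5: x0=(-1.4445, 1.9001) x1=(-1.4812, -0.3101)
step 6: x0=(-1.4354, 1.8937) x1=(-1.4875, -0.3216)
step 7: x0=(-1.4263, 1.8871) x1=(-1.4937, -0.3329)
step 8: x0=(-1.4172, 1.8804) x1=(-1.4999, -0.3440)
step 9: x0=(-1.4081, 1.8734) x1=(-1.5061, -0.3550)
step 10: x0=(-1.3990, 1.8664) x1=(-1.5124, -0.3657)
step 11: x0=(-1.3900, 1.8591) x1=(-1.5186, -0.3762)
step 12: x0=(-1.3809, 1.8518) x1=(-1.5248, -0.3866)
step 13: x0=(-1.3719, 1.8442) x1=(-1.5309, -0.3968)
step 14: x0=(-1.3628, 1.8365) x1=(-1.5371, -0.4068)
step 15: x0=(-1.3538, 1.8286) x1=(-1.5433, -0.4165)
step 16: x0=(-1.3448, 1.8206) x1=(-1.5494, -0.4261)
step 17: x0=(-1.3358, 1.8124) x1=(-1.5555, -0.4355)
step 18: x0=(-1.3268, 1.8040) x1=(-1.5616, -0.4448)
step 19: x0=(-1.3178, 1.7955) x1=(-1.5677, -0.4538)
step 20: x0=(-1.3089, 1.7868) x1=(-1.5738, -0.4626)
step 21: x0=(-1.3000, 1.7779) x1=(-1.5798, -0.4712)
step 22: x0=(-1.2911, 1.7689) x1=(-1.5858, -0.4797)
step 23: x0=(-1.2822, 1.7597) x1=(-1.5918, -0.4879)
step 24: x0=(-1.2733, 1.7504) x1=(-1.5977, -0.4960)
step 25: x0=(-1.2645, 1.7409) x1=(-1.6037, -0.5039)
step 26: x0=(-1.2557, 1.7312) x1=(-1.6096, -0.5115)
step 27: x0=(-1.2469, 1.7214) x1=(-1.6155, -0.5190)

no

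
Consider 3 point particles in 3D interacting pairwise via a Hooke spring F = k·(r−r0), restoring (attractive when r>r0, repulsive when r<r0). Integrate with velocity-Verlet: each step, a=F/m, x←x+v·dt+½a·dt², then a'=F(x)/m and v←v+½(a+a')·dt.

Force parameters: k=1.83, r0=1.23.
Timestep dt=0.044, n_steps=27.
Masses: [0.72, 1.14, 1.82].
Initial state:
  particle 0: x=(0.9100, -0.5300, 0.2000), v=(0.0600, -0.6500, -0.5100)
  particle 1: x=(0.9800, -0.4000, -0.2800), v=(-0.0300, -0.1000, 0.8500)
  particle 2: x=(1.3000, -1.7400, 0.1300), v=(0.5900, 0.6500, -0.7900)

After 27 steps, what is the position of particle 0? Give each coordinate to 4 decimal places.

(0.6670, -1.8807, 0.2698)

step 0: x0=(0.9100, -0.5300, 0.2000) x1=(0.9800, -0.4000, -0.2800) x2=(1.3000, -1.7400, 0.1300)
step 1: x0=(0.9124, -0.5592, 0.1793) x1=(0.9789, -0.4044, -0.2436) x2=(1.3259, -1.7112, 0.0952)
step 2: x0=(0.9143, -0.5896, 0.1621) x1=(0.9783, -0.4085, -0.2093) x2=(1.3517, -1.6821, 0.0603)
step 3: x0=(0.9154, -0.6216, 0.1485) x1=(0.9782, -0.4118, -0.1772) x2=(1.3775, -1.6528, 0.0253)
step 4: x0=(0.9158, -0.6553, 0.1383) x1=(0.9786, -0.4140, -0.1471) x2=(1.4033, -1.6235, -0.0097)
step 5: x0=(0.9151, -0.6911, 0.1314) x1=(0.9794, -0.4147, -0.1191) x2=(1.4292, -1.5944, -0.0447)
step 6: x0=(0.9133, -0.7293, 0.1274) x1=(0.9808, -0.4136, -0.0928) x2=(1.4553, -1.5655, -0.0798)
step 7: x0=(0.9102, -0.7699, 0.1260) x1=(0.9826, -0.4104, -0.0680) x2=(1.4815, -1.5369, -0.1150)
step 8: x0=(0.9057, -0.8130, 0.1267) x1=(0.9849, -0.4050, -0.0443) x2=(1.5080, -1.5087, -0.1503)
step 9: x0=(0.8997, -0.8587, 0.1292) x1=(0.9876, -0.3974, -0.0216) x2=(1.5349, -1.4808, -0.1858)
step 10: x0=(0.8921, -0.9069, 0.1334) x1=(0.9907, -0.3876, 0.0004) x2=(1.5621, -1.4534, -0.2214)
step 11: x0=(0.8829, -0.9574, 0.1389) x1=(0.9942, -0.3759, 0.0219) x2=(1.5898, -1.4262, -0.2573)
step 12: x0=(0.8720, -1.0101, 0.1456) x1=(0.9981, -0.3622, 0.0431) x2=(1.6178, -1.3994, -0.2934)
step 13: x0=(0.8595, -1.0650, 0.1534) x1=(1.0023, -0.3470, 0.0639) x2=(1.6463, -1.3727, -0.3297)
step 14: x0=(0.8455, -1.1218, 0.1621) x1=(1.0069, -0.3303, 0.0845) x2=(1.6751, -1.3461, -0.3663)
step 15: x0=(0.8302, -1.1804, 0.1716) x1=(1.0119, -0.3125, 0.1049) x2=(1.7042, -1.3195, -0.4030)
step 16: x0=(0.8139, -1.2405, 0.1816) x1=(1.0172, -0.2940, 0.1251) x2=(1.7336, -1.2929, -0.4399)
step 17: x0=(0.7968, -1.3019, 0.1921) x1=(1.0229, -0.2749, 0.1451) x2=(1.7629, -1.2660, -0.4768)
step 18: x0=(0.7793, -1.3641, 0.2028) x1=(1.0290, -0.2556, 0.1649) x2=(1.7922, -1.2389, -0.5136)
step 19: x0=(0.7617, -1.4267, 0.2134) x1=(1.0354, -0.2365, 0.1844) x2=(1.8213, -1.2116, -0.5502)
step 20: x0=(0.7445, -1.4893, 0.2238) x1=(1.0423, -0.2178, 0.2035) x2=(1.8500, -1.1840, -0.5865)
step 21: x0=(0.7281, -1.5513, 0.2336) x1=(1.0495, -0.1998, 0.2222) x2=(1.8782, -1.1562, -0.6223)
step 22: x0=(0.7129, -1.6123, 0.2428) x1=(1.0571, -0.1829, 0.2405) x2=(1.9056, -1.1282, -0.6576)
step 23: x0=(0.6991, -1.6716, 0.2509) x1=(1.0650, -0.1673, 0.2581) x2=(1.9322, -1.0999, -0.6920)
step 24: x0=(0.6873, -1.7286, 0.2579) x1=(1.0734, -0.1534, 0.2751) x2=(1.9578, -1.0716, -0.7256)
step 25: x0=(0.6778, -1.7829, 0.2635) x1=(1.0821, -0.1413, 0.2912) x2=(1.9823, -1.0432, -0.7582)
step 26: x0=(0.6709, -1.8337, 0.2675) x1=(1.0912, -0.1313, 0.3066) x2=(2.0055, -1.0148, -0.7896)
step 27: x0=(0.6670, -1.8807, 0.2698) x1=(1.1007, -0.1237, 0.3210) x2=(2.0274, -0.9865, -0.8197)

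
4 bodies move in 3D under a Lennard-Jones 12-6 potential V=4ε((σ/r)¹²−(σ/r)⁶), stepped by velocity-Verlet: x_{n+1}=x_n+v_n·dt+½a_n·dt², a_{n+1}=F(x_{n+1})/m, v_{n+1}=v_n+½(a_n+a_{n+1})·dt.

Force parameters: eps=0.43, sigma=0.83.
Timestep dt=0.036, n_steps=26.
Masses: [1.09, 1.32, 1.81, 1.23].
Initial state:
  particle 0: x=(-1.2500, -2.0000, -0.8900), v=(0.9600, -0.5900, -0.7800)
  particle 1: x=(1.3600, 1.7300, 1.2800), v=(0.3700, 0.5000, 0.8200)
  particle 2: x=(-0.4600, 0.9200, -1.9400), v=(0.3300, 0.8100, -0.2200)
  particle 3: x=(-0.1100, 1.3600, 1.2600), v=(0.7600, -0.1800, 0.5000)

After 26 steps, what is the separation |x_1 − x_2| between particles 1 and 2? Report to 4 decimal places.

step 0: x0=(-1.2500, -2.0000, -0.8900) x1=(1.3600, 1.7300, 1.2800) x2=(-0.4600, 0.9200, -1.9400) x3=(-0.1100, 1.3600, 1.2600)
step 1: x0=(-1.2154, -2.0212, -0.9181) x1=(1.3732, 1.7480, 1.3095) x2=(-0.4481, 0.9492, -1.9479) x3=(-0.0826, 1.3535, 1.2780)
step 2: x0=(-1.1809, -2.0425, -0.9462) x1=(1.3863, 1.7659, 1.3390) x2=(-0.4362, 0.9783, -1.9558) x3=(-0.0549, 1.3471, 1.2960)
step 3: x0=(-1.1463, -2.0637, -0.9742) x1=(1.3992, 1.7838, 1.3685) x2=(-0.4244, 1.0075, -1.9638) x3=(-0.0271, 1.3408, 1.3140)
step 4: x0=(-1.1118, -2.0850, -1.0023) x1=(1.4119, 1.8016, 1.3980) x2=(-0.4125, 1.0366, -1.9717) x3=(0.0009, 1.3345, 1.3320)
step 5: x0=(-1.0772, -2.1062, -1.0304) x1=(1.4244, 1.8194, 1.4275) x2=(-0.4006, 1.0658, -1.9796) x3=(0.0291, 1.3283, 1.3501)
step 6: x0=(-1.0426, -2.1274, -1.0585) x1=(1.4368, 1.8371, 1.4570) x2=(-0.3887, 1.0950, -1.9875) x3=(0.0575, 1.3221, 1.3681)
step 7: x0=(-1.0081, -2.1487, -1.0866) x1=(1.4489, 1.8547, 1.4865) x2=(-0.3768, 1.1241, -1.9954) x3=(0.0861, 1.3160, 1.3861)
step 8: x0=(-0.9735, -2.1699, -1.1146) x1=(1.4609, 1.8723, 1.5159) x2=(-0.3650, 1.1533, -2.0033) x3=(0.1149, 1.3100, 1.4042)
step 9: x0=(-0.9389, -2.1911, -1.1427) x1=(1.4727, 1.8897, 1.5454) x2=(-0.3531, 1.1824, -2.0112) x3=(0.1440, 1.3041, 1.4223)
step 10: x0=(-0.9044, -2.2123, -1.1708) x1=(1.4842, 1.9071, 1.5748) x2=(-0.3412, 1.2116, -2.0192) x3=(0.1732, 1.2983, 1.4404)
step 11: x0=(-0.8698, -2.2336, -1.1989) x1=(1.4956, 1.9244, 1.6042) x2=(-0.3293, 1.2407, -2.0271) x3=(0.2027, 1.2926, 1.4585)
step 12: x0=(-0.8353, -2.2548, -1.2270) x1=(1.5067, 1.9416, 1.6336) x2=(-0.3174, 1.2699, -2.0350) x3=(0.2324, 1.2870, 1.4766)
step 13: x0=(-0.8007, -2.2760, -1.2551) x1=(1.5176, 1.9587, 1.6629) x2=(-0.3056, 1.2990, -2.0429) x3=(0.2623, 1.2815, 1.4948)
step 14: x0=(-0.7661, -2.2973, -1.2831) x1=(1.5284, 1.9756, 1.6923) x2=(-0.2937, 1.3282, -2.0508) x3=(0.2925, 1.2761, 1.5130)
step 15: x0=(-0.7316, -2.3185, -1.3112) x1=(1.5389, 1.9925, 1.7215) x2=(-0.2818, 1.3574, -2.0587) x3=(0.3228, 1.2709, 1.5312)
step 16: x0=(-0.6970, -2.3397, -1.3393) x1=(1.5492, 2.0092, 1.7508) x2=(-0.2699, 1.3865, -2.0666) x3=(0.3534, 1.2658, 1.5495)
step 17: x0=(-0.6624, -2.3610, -1.3674) x1=(1.5592, 2.0257, 1.7800) x2=(-0.2580, 1.4157, -2.0745) x3=(0.3843, 1.2608, 1.5678)
step 18: x0=(-0.6279, -2.3822, -1.3955) x1=(1.5691, 2.0422, 1.8092) x2=(-0.2462, 1.4448, -2.0824) x3=(0.4154, 1.2560, 1.5862)
step 19: x0=(-0.5933, -2.4034, -1.4235) x1=(1.5787, 2.0585, 1.8383) x2=(-0.2343, 1.4740, -2.0903) x3=(0.4467, 1.2514, 1.6046)
step 20: x0=(-0.5588, -2.4246, -1.4516) x1=(1.5881, 2.0746, 1.8674) x2=(-0.2224, 1.5031, -2.0983) x3=(0.4782, 1.2469, 1.6230)
step 21: x0=(-0.5242, -2.4459, -1.4797) x1=(1.5973, 2.0905, 1.8965) x2=(-0.2105, 1.5323, -2.1062) x3=(0.5100, 1.2426, 1.6415)
step 22: x0=(-0.4896, -2.4671, -1.5078) x1=(1.6063, 2.1063, 1.9255) x2=(-0.1986, 1.5614, -2.1141) x3=(0.5420, 1.2385, 1.6601)
step 23: x0=(-0.4551, -2.4883, -1.5359) x1=(1.6151, 2.1219, 1.9544) x2=(-0.1867, 1.5906, -2.1220) x3=(0.5743, 1.2346, 1.6787)
step 24: x0=(-0.4205, -2.5095, -1.5640) x1=(1.6236, 2.1374, 1.9833) x2=(-0.1749, 1.6197, -2.1299) x3=(0.6068, 1.2309, 1.6973)
step 25: x0=(-0.3859, -2.5308, -1.5920) x1=(1.6319, 2.1526, 2.0121) x2=(-0.1630, 1.6489, -2.1378) x3=(0.6395, 1.2273, 1.7161)
step 26: x0=(-0.3514, -2.5520, -1.6201) x1=(1.6400, 2.1676, 2.0408) x2=(-0.1511, 1.6781, -2.1457) x3=(0.6724, 1.2241, 1.7349)

4.5798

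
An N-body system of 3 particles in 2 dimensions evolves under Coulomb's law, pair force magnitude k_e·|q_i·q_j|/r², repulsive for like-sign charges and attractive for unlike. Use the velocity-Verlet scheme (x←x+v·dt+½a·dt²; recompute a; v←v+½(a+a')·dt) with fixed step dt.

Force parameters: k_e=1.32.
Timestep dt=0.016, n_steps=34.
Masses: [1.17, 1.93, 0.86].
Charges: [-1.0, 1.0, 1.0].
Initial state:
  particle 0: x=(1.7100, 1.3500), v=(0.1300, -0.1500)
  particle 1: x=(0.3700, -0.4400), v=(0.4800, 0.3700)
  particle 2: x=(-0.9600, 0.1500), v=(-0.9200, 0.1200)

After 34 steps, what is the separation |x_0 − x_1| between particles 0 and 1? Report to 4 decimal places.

1.8093

step 0: x0=(1.7100, 1.3500) x1=(0.3700, -0.4400) x2=(-0.9600, 0.1500)
step 1: x0=(1.7120, 1.3476) x1=(0.3777, -0.4341) x2=(-0.9748, 0.1520)
step 2: x0=(1.7140, 1.3451) x1=(0.3856, -0.4282) x2=(-0.9897, 0.1540)
step 3: x0=(1.7159, 1.3425) x1=(0.3935, -0.4223) x2=(-1.0047, 0.1562)
step 4: x0=(1.7178, 1.3399) x1=(0.4015, -0.4163) x2=(-1.0199, 0.1584)
step 5: x0=(1.7196, 1.3372) x1=(0.4096, -0.4104) x2=(-1.0351, 0.1607)
step 6: x0=(1.7213, 1.3345) x1=(0.4178, -0.4045) x2=(-1.0505, 0.1631)
step 7: x0=(1.7230, 1.3317) x1=(0.4260, -0.3986) x2=(-1.0660, 0.1655)
step 8: x0=(1.7245, 1.3289) x1=(0.4344, -0.3927) x2=(-1.0816, 0.1681)
step 9: x0=(1.7261, 1.3259) x1=(0.4429, -0.3867) x2=(-1.0973, 0.1707)
step 10: x0=(1.7275, 1.3230) x1=(0.4514, -0.3808) x2=(-1.1130, 0.1733)
step 11: x0=(1.7289, 1.3199) x1=(0.4600, -0.3749) x2=(-1.1289, 0.1761)
step 12: x0=(1.7302, 1.3168) x1=(0.4687, -0.3689) x2=(-1.1449, 0.1789)
step 13: x0=(1.7315, 1.3136) x1=(0.4775, -0.3629) x2=(-1.1610, 0.1817)
step 14: x0=(1.7327, 1.3104) x1=(0.4864, -0.3569) x2=(-1.1771, 0.1846)
step 15: x0=(1.7338, 1.3071) x1=(0.4953, -0.3509) x2=(-1.1933, 0.1876)
step 16: x0=(1.7348, 1.3038) x1=(0.5043, -0.3449) x2=(-1.2097, 0.1906)
step 17: x0=(1.7358, 1.3003) x1=(0.5134, -0.3389) x2=(-1.2261, 0.1936)
step 18: x0=(1.7367, 1.2968) x1=(0.5226, -0.3328) x2=(-1.2425, 0.1967)
step 19: x0=(1.7376, 1.2933) x1=(0.5318, -0.3268) x2=(-1.2591, 0.1999)
step 20: x0=(1.7383, 1.2897) x1=(0.5411, -0.3207) x2=(-1.2757, 0.2031)
step 21: x0=(1.7391, 1.2860) x1=(0.5505, -0.3146) x2=(-1.2924, 0.2063)
step 22: x0=(1.7397, 1.2822) x1=(0.5600, -0.3084) x2=(-1.3091, 0.2096)
step 23: x0=(1.7403, 1.2784) x1=(0.5695, -0.3023) x2=(-1.3260, 0.2130)
step 24: x0=(1.7408, 1.2745) x1=(0.5791, -0.2961) x2=(-1.3429, 0.2163)
step 25: x0=(1.7412, 1.2705) x1=(0.5888, -0.2899) x2=(-1.3598, 0.2197)
step 26: x0=(1.7415, 1.2665) x1=(0.5985, -0.2836) x2=(-1.3768, 0.2232)
step 27: x0=(1.7418, 1.2624) x1=(0.6083, -0.2774) x2=(-1.3939, 0.2266)
step 28: x0=(1.7420, 1.2582) x1=(0.6182, -0.2711) x2=(-1.4110, 0.2302)
step 29: x0=(1.7422, 1.2539) x1=(0.6282, -0.2648) x2=(-1.4282, 0.2337)
step 30: x0=(1.7422, 1.2496) x1=(0.6382, -0.2584) x2=(-1.4454, 0.2373)
step 31: x0=(1.7422, 1.2452) x1=(0.6483, -0.2520) x2=(-1.4626, 0.2409)
step 32: x0=(1.7421, 1.2407) x1=(0.6584, -0.2456) x2=(-1.4800, 0.2445)
step 33: x0=(1.7420, 1.2362) x1=(0.6686, -0.2392) x2=(-1.4973, 0.2482)
step 34: x0=(1.7418, 1.2316) x1=(0.6789, -0.2327) x2=(-1.5147, 0.2519)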